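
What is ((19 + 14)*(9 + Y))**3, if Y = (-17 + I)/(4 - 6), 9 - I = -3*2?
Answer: 35937000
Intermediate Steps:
I = 15 (I = 9 - (-3)*2 = 9 - 1*(-6) = 9 + 6 = 15)
Y = 1 (Y = (-17 + 15)/(4 - 6) = -2/(-2) = -2*(-1/2) = 1)
((19 + 14)*(9 + Y))**3 = ((19 + 14)*(9 + 1))**3 = (33*10)**3 = 330**3 = 35937000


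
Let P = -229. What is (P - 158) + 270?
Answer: -117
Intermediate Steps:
(P - 158) + 270 = (-229 - 158) + 270 = -387 + 270 = -117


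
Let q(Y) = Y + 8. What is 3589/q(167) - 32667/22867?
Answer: 76352938/4001725 ≈ 19.080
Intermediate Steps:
q(Y) = 8 + Y
3589/q(167) - 32667/22867 = 3589/(8 + 167) - 32667/22867 = 3589/175 - 32667*1/22867 = 3589*(1/175) - 32667/22867 = 3589/175 - 32667/22867 = 76352938/4001725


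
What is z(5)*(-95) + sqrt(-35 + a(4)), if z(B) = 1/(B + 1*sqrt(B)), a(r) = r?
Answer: -95/4 + 19*sqrt(5)/4 + I*sqrt(31) ≈ -13.129 + 5.5678*I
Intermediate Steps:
z(B) = 1/(B + sqrt(B))
z(5)*(-95) + sqrt(-35 + a(4)) = -95/(5 + sqrt(5)) + sqrt(-35 + 4) = -95/(5 + sqrt(5)) + sqrt(-31) = -95/(5 + sqrt(5)) + I*sqrt(31)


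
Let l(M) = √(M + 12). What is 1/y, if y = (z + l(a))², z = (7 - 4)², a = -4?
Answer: 89/5329 - 36*√2/5329 ≈ 0.0071474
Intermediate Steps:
z = 9 (z = 3² = 9)
l(M) = √(12 + M)
y = (9 + 2*√2)² (y = (9 + √(12 - 4))² = (9 + √8)² = (9 + 2*√2)² ≈ 139.91)
1/y = 1/(89 + 36*√2)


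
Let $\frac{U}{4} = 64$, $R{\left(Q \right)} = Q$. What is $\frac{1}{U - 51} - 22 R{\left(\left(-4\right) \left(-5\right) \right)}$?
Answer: $- \frac{90199}{205} \approx -440.0$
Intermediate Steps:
$U = 256$ ($U = 4 \cdot 64 = 256$)
$\frac{1}{U - 51} - 22 R{\left(\left(-4\right) \left(-5\right) \right)} = \frac{1}{256 - 51} - 22 \left(\left(-4\right) \left(-5\right)\right) = \frac{1}{205} - 440 = - \frac{90199}{205}$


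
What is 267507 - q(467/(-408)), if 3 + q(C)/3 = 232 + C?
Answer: 36287987/136 ≈ 2.6682e+5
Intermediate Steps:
q(C) = 687 + 3*C (q(C) = -9 + 3*(232 + C) = -9 + (696 + 3*C) = 687 + 3*C)
267507 - q(467/(-408)) = 267507 - (687 + 3*(467/(-408))) = 267507 - (687 + 3*(467*(-1/408))) = 267507 - (687 + 3*(-467/408)) = 267507 - (687 - 467/136) = 267507 - 1*92965/136 = 267507 - 92965/136 = 36287987/136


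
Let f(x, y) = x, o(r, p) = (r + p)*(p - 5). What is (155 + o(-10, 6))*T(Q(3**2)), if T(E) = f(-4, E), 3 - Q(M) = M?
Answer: -604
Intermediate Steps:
o(r, p) = (-5 + p)*(p + r) (o(r, p) = (p + r)*(-5 + p) = (-5 + p)*(p + r))
Q(M) = 3 - M
T(E) = -4
(155 + o(-10, 6))*T(Q(3**2)) = (155 + (6**2 - 5*6 - 5*(-10) + 6*(-10)))*(-4) = (155 + (36 - 30 + 50 - 60))*(-4) = (155 - 4)*(-4) = 151*(-4) = -604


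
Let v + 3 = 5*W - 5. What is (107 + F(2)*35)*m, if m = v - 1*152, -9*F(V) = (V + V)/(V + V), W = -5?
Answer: -171680/9 ≈ -19076.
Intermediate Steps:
F(V) = -⅑ (F(V) = -(V + V)/(9*(V + V)) = -2*V/(9*(2*V)) = -2*V*1/(2*V)/9 = -⅑*1 = -⅑)
v = -33 (v = -3 + (5*(-5) - 5) = -3 + (-25 - 5) = -3 - 30 = -33)
m = -185 (m = -33 - 1*152 = -33 - 152 = -185)
(107 + F(2)*35)*m = (107 - ⅑*35)*(-185) = (107 - 35/9)*(-185) = (928/9)*(-185) = -171680/9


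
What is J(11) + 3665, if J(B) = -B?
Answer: 3654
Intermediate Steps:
J(11) + 3665 = -1*11 + 3665 = -11 + 3665 = 3654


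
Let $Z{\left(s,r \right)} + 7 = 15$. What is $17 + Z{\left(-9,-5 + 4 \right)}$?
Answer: $25$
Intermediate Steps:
$Z{\left(s,r \right)} = 8$ ($Z{\left(s,r \right)} = -7 + 15 = 8$)
$17 + Z{\left(-9,-5 + 4 \right)} = 17 + 8 = 25$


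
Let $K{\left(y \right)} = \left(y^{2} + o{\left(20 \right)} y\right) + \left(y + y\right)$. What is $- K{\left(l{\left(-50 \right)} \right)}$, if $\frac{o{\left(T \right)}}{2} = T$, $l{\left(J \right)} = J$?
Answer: $-400$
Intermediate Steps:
$o{\left(T \right)} = 2 T$
$K{\left(y \right)} = y^{2} + 42 y$ ($K{\left(y \right)} = \left(y^{2} + 2 \cdot 20 y\right) + \left(y + y\right) = \left(y^{2} + 40 y\right) + 2 y = y^{2} + 42 y$)
$- K{\left(l{\left(-50 \right)} \right)} = - \left(-50\right) \left(42 - 50\right) = - \left(-50\right) \left(-8\right) = \left(-1\right) 400 = -400$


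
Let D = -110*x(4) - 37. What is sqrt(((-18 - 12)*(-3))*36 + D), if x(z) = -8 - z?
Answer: sqrt(4523) ≈ 67.253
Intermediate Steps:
D = 1283 (D = -110*(-8 - 1*4) - 37 = -110*(-8 - 4) - 37 = -110*(-12) - 37 = 1320 - 37 = 1283)
sqrt(((-18 - 12)*(-3))*36 + D) = sqrt(((-18 - 12)*(-3))*36 + 1283) = sqrt(-30*(-3)*36 + 1283) = sqrt(90*36 + 1283) = sqrt(3240 + 1283) = sqrt(4523)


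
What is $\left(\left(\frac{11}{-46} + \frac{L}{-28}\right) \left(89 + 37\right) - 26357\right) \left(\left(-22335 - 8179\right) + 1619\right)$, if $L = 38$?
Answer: $\frac{17650135115}{23} \approx 7.674 \cdot 10^{8}$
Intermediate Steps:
$\left(\left(\frac{11}{-46} + \frac{L}{-28}\right) \left(89 + 37\right) - 26357\right) \left(\left(-22335 - 8179\right) + 1619\right) = \left(\left(\frac{11}{-46} + \frac{38}{-28}\right) \left(89 + 37\right) - 26357\right) \left(\left(-22335 - 8179\right) + 1619\right) = \left(\left(11 \left(- \frac{1}{46}\right) + 38 \left(- \frac{1}{28}\right)\right) 126 - 26357\right) \left(-30514 + 1619\right) = \left(\left(- \frac{11}{46} - \frac{19}{14}\right) 126 - 26357\right) \left(-28895\right) = \left(\left(- \frac{257}{161}\right) 126 - 26357\right) \left(-28895\right) = \left(- \frac{4626}{23} - 26357\right) \left(-28895\right) = \left(- \frac{610837}{23}\right) \left(-28895\right) = \frac{17650135115}{23}$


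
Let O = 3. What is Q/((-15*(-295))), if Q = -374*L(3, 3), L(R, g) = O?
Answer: -374/1475 ≈ -0.25356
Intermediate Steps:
L(R, g) = 3
Q = -1122 (Q = -374*3 = -1122)
Q/((-15*(-295))) = -1122/((-15*(-295))) = -1122/4425 = -1122*1/4425 = -374/1475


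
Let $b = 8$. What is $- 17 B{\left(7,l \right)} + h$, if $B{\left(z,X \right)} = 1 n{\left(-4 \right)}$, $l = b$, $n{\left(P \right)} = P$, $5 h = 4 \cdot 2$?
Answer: $\frac{348}{5} \approx 69.6$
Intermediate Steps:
$h = \frac{8}{5}$ ($h = \frac{4 \cdot 2}{5} = \frac{1}{5} \cdot 8 = \frac{8}{5} \approx 1.6$)
$l = 8$
$B{\left(z,X \right)} = -4$ ($B{\left(z,X \right)} = 1 \left(-4\right) = -4$)
$- 17 B{\left(7,l \right)} + h = \left(-17\right) \left(-4\right) + \frac{8}{5} = 68 + \frac{8}{5} = \frac{348}{5}$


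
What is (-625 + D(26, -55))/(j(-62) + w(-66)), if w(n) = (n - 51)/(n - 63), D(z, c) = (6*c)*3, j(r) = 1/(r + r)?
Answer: -8611180/4793 ≈ -1796.6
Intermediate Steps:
j(r) = 1/(2*r)
D(z, c) = 18*c
w(n) = (-51 + n)/(-63 + n)
(-625 + D(26, -55))/(j(-62) + w(-66)) = (-625 + 18*(-55))/((1/2)/(-62) + (-51 - 66)/(-63 - 66)) = (-625 - 990)/((1/2)*(-1/62) - 117/(-129)) = -1615/(-1/124 - 1/129*(-117)) = -1615/(-1/124 + 39/43) = -1615/4793/5332 = -1615*5332/4793 = -8611180/4793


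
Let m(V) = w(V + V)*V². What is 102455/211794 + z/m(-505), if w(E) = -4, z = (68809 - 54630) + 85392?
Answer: 41712902563/108025529700 ≈ 0.38614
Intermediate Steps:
z = 99571 (z = 14179 + 85392 = 99571)
m(V) = -4*V²
102455/211794 + z/m(-505) = 102455/211794 + 99571/((-4*(-505)²)) = 102455*(1/211794) + 99571/((-4*255025)) = 102455/211794 + 99571/(-1020100) = 102455/211794 + 99571*(-1/1020100) = 102455/211794 - 99571/1020100 = 41712902563/108025529700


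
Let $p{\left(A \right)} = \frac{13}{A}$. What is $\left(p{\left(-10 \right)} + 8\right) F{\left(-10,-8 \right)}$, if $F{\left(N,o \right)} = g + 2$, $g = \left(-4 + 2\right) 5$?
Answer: $- \frac{268}{5} \approx -53.6$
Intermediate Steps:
$g = -10$ ($g = \left(-2\right) 5 = -10$)
$F{\left(N,o \right)} = -8$ ($F{\left(N,o \right)} = -10 + 2 = -8$)
$\left(p{\left(-10 \right)} + 8\right) F{\left(-10,-8 \right)} = \left(\frac{13}{-10} + 8\right) \left(-8\right) = \left(13 \left(- \frac{1}{10}\right) + 8\right) \left(-8\right) = \left(- \frac{13}{10} + 8\right) \left(-8\right) = \frac{67}{10} \left(-8\right) = - \frac{268}{5}$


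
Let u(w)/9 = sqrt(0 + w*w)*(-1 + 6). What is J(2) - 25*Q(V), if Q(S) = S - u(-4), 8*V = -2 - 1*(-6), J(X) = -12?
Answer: 8951/2 ≈ 4475.5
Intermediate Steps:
V = 1/2 (V = (-2 - 1*(-6))/8 = (-2 + 6)/8 = (1/8)*4 = 1/2 ≈ 0.50000)
u(w) = 45*sqrt(w**2) (u(w) = 9*(sqrt(0 + w*w)*(-1 + 6)) = 9*(sqrt(0 + w**2)*5) = 9*(sqrt(w**2)*5) = 9*(5*sqrt(w**2)) = 45*sqrt(w**2))
Q(S) = -180 + S (Q(S) = S - 45*sqrt((-4)**2) = S - 45*sqrt(16) = S - 45*4 = S - 1*180 = S - 180 = -180 + S)
J(2) - 25*Q(V) = -12 - 25*(-180 + 1/2) = -12 - 25*(-359/2) = -12 + 8975/2 = 8951/2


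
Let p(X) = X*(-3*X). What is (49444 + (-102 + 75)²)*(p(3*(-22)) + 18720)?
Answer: 283577796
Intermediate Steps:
p(X) = -3*X²
(49444 + (-102 + 75)²)*(p(3*(-22)) + 18720) = (49444 + (-102 + 75)²)*(-3*(3*(-22))² + 18720) = (49444 + (-27)²)*(-3*(-66)² + 18720) = (49444 + 729)*(-3*4356 + 18720) = 50173*(-13068 + 18720) = 50173*5652 = 283577796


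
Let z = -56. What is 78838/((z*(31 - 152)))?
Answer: 39419/3388 ≈ 11.635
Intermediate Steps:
78838/((z*(31 - 152))) = 78838/((-56*(31 - 152))) = 78838/((-56*(-121))) = 78838/6776 = 78838*(1/6776) = 39419/3388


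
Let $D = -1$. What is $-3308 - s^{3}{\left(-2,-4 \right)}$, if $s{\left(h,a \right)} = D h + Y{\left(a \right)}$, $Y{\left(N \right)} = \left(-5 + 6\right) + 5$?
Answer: $-3820$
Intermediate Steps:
$Y{\left(N \right)} = 6$ ($Y{\left(N \right)} = 1 + 5 = 6$)
$s{\left(h,a \right)} = 6 - h$ ($s{\left(h,a \right)} = - h + 6 = 6 - h$)
$-3308 - s^{3}{\left(-2,-4 \right)} = -3308 - \left(6 - -2\right)^{3} = -3308 - \left(6 + 2\right)^{3} = -3308 - 8^{3} = -3308 - 512 = -3820$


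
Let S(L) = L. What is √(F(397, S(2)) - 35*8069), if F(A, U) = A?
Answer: I*√282018 ≈ 531.05*I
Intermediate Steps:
√(F(397, S(2)) - 35*8069) = √(397 - 35*8069) = √(397 - 282415) = √(-282018) = I*√282018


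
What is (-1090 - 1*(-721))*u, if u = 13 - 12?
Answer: -369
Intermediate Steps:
u = 1
(-1090 - 1*(-721))*u = (-1090 - 1*(-721))*1 = (-1090 + 721)*1 = -369*1 = -369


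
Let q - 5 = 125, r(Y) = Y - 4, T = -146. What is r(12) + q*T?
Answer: -18972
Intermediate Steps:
r(Y) = -4 + Y
q = 130 (q = 5 + 125 = 130)
r(12) + q*T = (-4 + 12) + 130*(-146) = 8 - 18980 = -18972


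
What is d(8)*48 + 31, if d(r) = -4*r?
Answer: -1505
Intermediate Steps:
d(8)*48 + 31 = -4*8*48 + 31 = -32*48 + 31 = -1536 + 31 = -1505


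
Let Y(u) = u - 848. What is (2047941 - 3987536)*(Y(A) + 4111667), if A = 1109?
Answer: -7975474989160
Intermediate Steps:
Y(u) = -848 + u
(2047941 - 3987536)*(Y(A) + 4111667) = (2047941 - 3987536)*((-848 + 1109) + 4111667) = -1939595*(261 + 4111667) = -1939595*4111928 = -7975474989160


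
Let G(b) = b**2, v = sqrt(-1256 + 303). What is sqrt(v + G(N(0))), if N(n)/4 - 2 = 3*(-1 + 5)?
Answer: sqrt(3136 + I*sqrt(953)) ≈ 56.001 + 0.2756*I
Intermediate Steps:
N(n) = 56 (N(n) = 8 + 4*(3*(-1 + 5)) = 8 + 4*(3*4) = 8 + 4*12 = 8 + 48 = 56)
v = I*sqrt(953) (v = sqrt(-953) = I*sqrt(953) ≈ 30.871*I)
sqrt(v + G(N(0))) = sqrt(I*sqrt(953) + 56**2) = sqrt(I*sqrt(953) + 3136) = sqrt(3136 + I*sqrt(953))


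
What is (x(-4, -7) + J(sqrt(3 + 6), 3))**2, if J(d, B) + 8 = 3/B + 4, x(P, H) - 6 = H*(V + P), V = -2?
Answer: 2025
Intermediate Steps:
x(P, H) = 6 + H*(-2 + P)
J(d, B) = -4 + 3/B (J(d, B) = -8 + (3/B + 4) = -8 + (4 + 3/B) = -4 + 3/B)
(x(-4, -7) + J(sqrt(3 + 6), 3))**2 = ((6 - 2*(-7) - 7*(-4)) + (-4 + 3/3))**2 = ((6 + 14 + 28) + (-4 + 3*(1/3)))**2 = (48 + (-4 + 1))**2 = (48 - 3)**2 = 45**2 = 2025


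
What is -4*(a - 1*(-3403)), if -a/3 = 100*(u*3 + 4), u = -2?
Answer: -16012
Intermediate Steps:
a = 600 (a = -300*(-2*3 + 4) = -300*(-6 + 4) = -300*(-2) = -3*(-200) = 600)
-4*(a - 1*(-3403)) = -4*(600 - 1*(-3403)) = -4*(600 + 3403) = -4*4003 = -16012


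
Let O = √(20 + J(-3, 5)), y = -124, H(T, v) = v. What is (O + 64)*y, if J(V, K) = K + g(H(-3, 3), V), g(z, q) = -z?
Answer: -7936 - 124*√22 ≈ -8517.6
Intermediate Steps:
J(V, K) = -3 + K (J(V, K) = K - 1*3 = K - 3 = -3 + K)
O = √22 (O = √(20 + (-3 + 5)) = √(20 + 2) = √22 ≈ 4.6904)
(O + 64)*y = (√22 + 64)*(-124) = (64 + √22)*(-124) = -7936 - 124*√22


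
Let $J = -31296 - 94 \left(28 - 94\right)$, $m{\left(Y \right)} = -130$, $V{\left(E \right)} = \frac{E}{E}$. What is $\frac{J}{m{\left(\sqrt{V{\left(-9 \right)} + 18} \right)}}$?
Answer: $\frac{12546}{65} \approx 193.02$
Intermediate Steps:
$V{\left(E \right)} = 1$
$J = -25092$ ($J = -31296 - -6204 = -31296 + 6204 = -25092$)
$\frac{J}{m{\left(\sqrt{V{\left(-9 \right)} + 18} \right)}} = - \frac{25092}{-130} = \left(-25092\right) \left(- \frac{1}{130}\right) = \frac{12546}{65}$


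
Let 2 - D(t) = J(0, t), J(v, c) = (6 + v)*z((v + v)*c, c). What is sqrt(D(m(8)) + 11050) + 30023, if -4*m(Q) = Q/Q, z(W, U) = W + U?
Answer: 30023 + sqrt(44214)/2 ≈ 30128.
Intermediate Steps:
z(W, U) = U + W
m(Q) = -1/4 (m(Q) = -Q/(4*Q) = -1/4*1 = -1/4)
J(v, c) = (6 + v)*(c + 2*c*v) (J(v, c) = (6 + v)*(c + (v + v)*c) = (6 + v)*(c + (2*v)*c) = (6 + v)*(c + 2*c*v))
D(t) = 2 - 6*t (D(t) = 2 - t*(1 + 2*0)*(6 + 0) = 2 - t*(1 + 0)*6 = 2 - t*6 = 2 - 6*t)
sqrt(D(m(8)) + 11050) + 30023 = sqrt((2 - 6*(-1/4)) + 11050) + 30023 = sqrt((2 + 3/2) + 11050) + 30023 = sqrt(7/2 + 11050) + 30023 = sqrt(22107/2) + 30023 = sqrt(44214)/2 + 30023 = 30023 + sqrt(44214)/2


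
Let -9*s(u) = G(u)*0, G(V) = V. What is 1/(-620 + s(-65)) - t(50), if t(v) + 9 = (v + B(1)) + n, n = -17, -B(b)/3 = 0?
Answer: -14881/620 ≈ -24.002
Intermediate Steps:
B(b) = 0 (B(b) = -3*0 = 0)
s(u) = 0 (s(u) = -u*0/9 = -⅑*0 = 0)
t(v) = -26 + v (t(v) = -9 + ((v + 0) - 17) = -9 + (v - 17) = -9 + (-17 + v) = -26 + v)
1/(-620 + s(-65)) - t(50) = 1/(-620 + 0) - (-26 + 50) = 1/(-620) - 1*24 = -1/620 - 24 = -14881/620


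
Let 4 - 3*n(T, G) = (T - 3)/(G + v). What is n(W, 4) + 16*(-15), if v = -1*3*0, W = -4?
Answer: -2857/12 ≈ -238.08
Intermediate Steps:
v = 0 (v = -3*0 = 0)
n(T, G) = 4/3 - (-3 + T)/(3*G) (n(T, G) = 4/3 - (T - 3)/(3*(G + 0)) = 4/3 - (-3 + T)/(3*G))
n(W, 4) + 16*(-15) = (1/3)*(3 - 1*(-4) + 4*4)/4 + 16*(-15) = (1/3)*(1/4)*(3 + 4 + 16) - 240 = (1/3)*(1/4)*23 - 240 = 23/12 - 240 = -2857/12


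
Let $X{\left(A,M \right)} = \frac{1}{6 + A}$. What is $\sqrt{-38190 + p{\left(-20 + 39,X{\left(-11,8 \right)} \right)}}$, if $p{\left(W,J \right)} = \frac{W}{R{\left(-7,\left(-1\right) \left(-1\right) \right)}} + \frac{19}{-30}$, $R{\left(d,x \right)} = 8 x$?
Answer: $\frac{i \sqrt{137477730}}{60} \approx 195.42 i$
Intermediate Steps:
$p{\left(W,J \right)} = - \frac{19}{30} + \frac{W}{8}$ ($p{\left(W,J \right)} = \frac{W}{8 \left(\left(-1\right) \left(-1\right)\right)} + \frac{19}{-30} = \frac{W}{8 \cdot 1} + 19 \left(- \frac{1}{30}\right) = \frac{W}{8} - \frac{19}{30} = - \frac{19}{30} + \frac{W}{8}$)
$\sqrt{-38190 + p{\left(-20 + 39,X{\left(-11,8 \right)} \right)}} = \sqrt{-38190 - \left(\frac{19}{30} - \frac{-20 + 39}{8}\right)} = \sqrt{-38190 + \left(- \frac{19}{30} + \frac{1}{8} \cdot 19\right)} = \sqrt{-38190 + \left(- \frac{19}{30} + \frac{19}{8}\right)} = \sqrt{-38190 + \frac{209}{120}} = \sqrt{- \frac{4582591}{120}} = \frac{i \sqrt{137477730}}{60}$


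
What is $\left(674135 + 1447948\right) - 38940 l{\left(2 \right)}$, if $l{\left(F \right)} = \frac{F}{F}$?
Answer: $2083143$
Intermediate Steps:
$l{\left(F \right)} = 1$
$\left(674135 + 1447948\right) - 38940 l{\left(2 \right)} = \left(674135 + 1447948\right) - 38940 = 2122083 - 38940 = 2083143$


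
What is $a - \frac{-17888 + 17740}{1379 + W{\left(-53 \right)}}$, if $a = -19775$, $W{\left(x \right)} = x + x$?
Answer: $- \frac{25173427}{1273} \approx -19775.0$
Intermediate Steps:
$W{\left(x \right)} = 2 x$
$a - \frac{-17888 + 17740}{1379 + W{\left(-53 \right)}} = -19775 - \frac{-17888 + 17740}{1379 + 2 \left(-53\right)} = -19775 - - \frac{148}{1379 - 106} = -19775 - - \frac{148}{1273} = -19775 + \frac{148}{1273} = - \frac{25173427}{1273}$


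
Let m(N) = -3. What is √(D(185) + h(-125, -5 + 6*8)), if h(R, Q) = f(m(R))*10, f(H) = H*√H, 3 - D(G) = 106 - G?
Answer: √(82 - 30*I*√3) ≈ 9.4625 - 2.7457*I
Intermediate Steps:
D(G) = -103 + G (D(G) = 3 - (106 - G) = 3 + (-106 + G) = -103 + G)
f(H) = H^(3/2)
h(R, Q) = -30*I*√3 (h(R, Q) = (-3)^(3/2)*10 = -3*I*√3*10 = -30*I*√3)
√(D(185) + h(-125, -5 + 6*8)) = √((-103 + 185) - 30*I*√3) = √(82 - 30*I*√3)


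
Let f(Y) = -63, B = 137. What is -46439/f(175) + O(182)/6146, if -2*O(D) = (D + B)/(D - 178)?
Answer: 326184665/442512 ≈ 737.12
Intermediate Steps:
O(D) = -(137 + D)/(2*(-178 + D)) (O(D) = -(D + 137)/(2*(D - 178)) = -(137 + D)/(2*(-178 + D)))
-46439/f(175) + O(182)/6146 = -46439/(-63) + ((-137 - 1*182)/(2*(-178 + 182)))/6146 = -46439*(-1/63) + ((1/2)*(-137 - 182)/4)*(1/6146) = 46439/63 + ((1/2)*(1/4)*(-319))*(1/6146) = 46439/63 - 319/8*1/6146 = 46439/63 - 319/49168 = 326184665/442512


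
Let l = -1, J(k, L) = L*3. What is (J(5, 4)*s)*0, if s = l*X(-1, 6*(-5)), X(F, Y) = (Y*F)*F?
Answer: 0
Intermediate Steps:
J(k, L) = 3*L
X(F, Y) = Y*F**2 (X(F, Y) = (F*Y)*F = Y*F**2)
s = 30 (s = -6*(-5)*(-1)**2 = -(-30) = -1*(-30) = 30)
(J(5, 4)*s)*0 = ((3*4)*30)*0 = (12*30)*0 = 360*0 = 0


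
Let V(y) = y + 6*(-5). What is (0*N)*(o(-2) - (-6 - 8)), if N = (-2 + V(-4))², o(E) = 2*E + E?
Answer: 0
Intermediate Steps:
o(E) = 3*E
V(y) = -30 + y (V(y) = y - 30 = -30 + y)
N = 1296 (N = (-2 + (-30 - 4))² = (-2 - 34)² = (-36)² = 1296)
(0*N)*(o(-2) - (-6 - 8)) = (0*1296)*(3*(-2) - (-6 - 8)) = 0*(-6 - 1*(-14)) = 0*(-6 + 14) = 0*8 = 0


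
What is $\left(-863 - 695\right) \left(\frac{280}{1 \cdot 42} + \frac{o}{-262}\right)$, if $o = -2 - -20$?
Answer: $- \frac{4039894}{393} \approx -10280.0$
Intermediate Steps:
$o = 18$ ($o = -2 + 20 = 18$)
$\left(-863 - 695\right) \left(\frac{280}{1 \cdot 42} + \frac{o}{-262}\right) = \left(-863 - 695\right) \left(\frac{280}{1 \cdot 42} + \frac{18}{-262}\right) = - 1558 \left(\frac{280}{42} + 18 \left(- \frac{1}{262}\right)\right) = - 1558 \left(280 \cdot \frac{1}{42} - \frac{9}{131}\right) = - 1558 \left(\frac{20}{3} - \frac{9}{131}\right) = \left(-1558\right) \frac{2593}{393} = - \frac{4039894}{393}$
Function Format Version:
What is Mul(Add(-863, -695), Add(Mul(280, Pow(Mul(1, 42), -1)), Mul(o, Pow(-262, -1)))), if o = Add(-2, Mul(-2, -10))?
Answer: Rational(-4039894, 393) ≈ -10280.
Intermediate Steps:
o = 18 (o = Add(-2, 20) = 18)
Mul(Add(-863, -695), Add(Mul(280, Pow(Mul(1, 42), -1)), Mul(o, Pow(-262, -1)))) = Mul(Add(-863, -695), Add(Mul(280, Pow(Mul(1, 42), -1)), Mul(18, Pow(-262, -1)))) = Mul(-1558, Add(Mul(280, Pow(42, -1)), Mul(18, Rational(-1, 262)))) = Mul(-1558, Add(Mul(280, Rational(1, 42)), Rational(-9, 131))) = Mul(-1558, Add(Rational(20, 3), Rational(-9, 131))) = Mul(-1558, Rational(2593, 393)) = Rational(-4039894, 393)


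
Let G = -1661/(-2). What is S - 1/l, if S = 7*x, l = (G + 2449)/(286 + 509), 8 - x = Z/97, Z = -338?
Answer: 50992852/636223 ≈ 80.149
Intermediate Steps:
G = 1661/2 (G = -1661*(-½) = 1661/2 ≈ 830.50)
x = 1114/97 (x = 8 - (-338)/97 = 8 - 1*(-338/97) = 8 + 338/97 = 1114/97 ≈ 11.485)
l = 6559/1590 (l = (1661/2 + 2449)/(286 + 509) = (6559/2)/795 = (6559/2)*(1/795) = 6559/1590 ≈ 4.1252)
S = 7798/97 (S = 7*(1114/97) = 7798/97 ≈ 80.392)
S - 1/l = 7798/97 - 1/6559/1590 = 7798/97 - 1*1590/6559 = 7798/97 - 1590/6559 = 50992852/636223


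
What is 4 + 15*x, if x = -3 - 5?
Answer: -116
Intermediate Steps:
x = -8
4 + 15*x = 4 + 15*(-8) = 4 - 120 = -116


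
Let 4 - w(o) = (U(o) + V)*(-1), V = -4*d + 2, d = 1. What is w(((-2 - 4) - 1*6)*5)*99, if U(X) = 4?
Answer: 594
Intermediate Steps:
V = -2 (V = -4*1 + 2 = -4 + 2 = -2)
w(o) = 6 (w(o) = 4 - (4 - 2)*(-1) = 4 - 2*(-1) = 4 - 1*(-2) = 4 + 2 = 6)
w(((-2 - 4) - 1*6)*5)*99 = 6*99 = 594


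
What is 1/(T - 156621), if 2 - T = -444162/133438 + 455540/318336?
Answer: -5309764896/831599992445635 ≈ -6.3850e-6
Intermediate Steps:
T = 20695330781/5309764896 (T = 2 - (-444162/133438 + 455540/318336) = 2 - (-444162*1/133438 + 455540*(1/318336)) = 2 - (-222081/66719 + 113885/79584) = 2 - 1*(-10075800989/5309764896) = 2 + 10075800989/5309764896 = 20695330781/5309764896 ≈ 3.8976)
1/(T - 156621) = 1/(20695330781/5309764896 - 156621) = 1/(-831599992445635/5309764896) = -5309764896/831599992445635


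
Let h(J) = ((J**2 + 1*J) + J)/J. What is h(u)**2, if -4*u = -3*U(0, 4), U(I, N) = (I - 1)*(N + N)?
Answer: 16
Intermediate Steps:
U(I, N) = 2*N*(-1 + I) (U(I, N) = (-1 + I)*(2*N) = 2*N*(-1 + I))
u = -6 (u = -(-3)*2*4*(-1 + 0)/4 = -(-3)*2*4*(-1)/4 = -(-3)*(-8)/4 = -1/4*24 = -6)
h(J) = (J**2 + 2*J)/J (h(J) = ((J**2 + J) + J)/J = ((J + J**2) + J)/J = (J**2 + 2*J)/J)
h(u)**2 = (2 - 6)**2 = (-4)**2 = 16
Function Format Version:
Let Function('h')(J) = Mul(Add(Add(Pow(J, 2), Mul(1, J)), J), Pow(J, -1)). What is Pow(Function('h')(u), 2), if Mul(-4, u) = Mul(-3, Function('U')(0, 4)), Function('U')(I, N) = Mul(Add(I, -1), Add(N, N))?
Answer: 16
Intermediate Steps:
Function('U')(I, N) = Mul(2, N, Add(-1, I)) (Function('U')(I, N) = Mul(Add(-1, I), Mul(2, N)) = Mul(2, N, Add(-1, I)))
u = -6 (u = Mul(Rational(-1, 4), Mul(-3, Mul(2, 4, Add(-1, 0)))) = Mul(Rational(-1, 4), Mul(-3, Mul(2, 4, -1))) = Mul(Rational(-1, 4), Mul(-3, -8)) = Mul(Rational(-1, 4), 24) = -6)
Function('h')(J) = Mul(Pow(J, -1), Add(Pow(J, 2), Mul(2, J))) (Function('h')(J) = Mul(Add(Add(Pow(J, 2), J), J), Pow(J, -1)) = Mul(Add(Add(J, Pow(J, 2)), J), Pow(J, -1)) = Mul(Add(Pow(J, 2), Mul(2, J)), Pow(J, -1)) = Mul(Pow(J, -1), Add(Pow(J, 2), Mul(2, J))))
Pow(Function('h')(u), 2) = Pow(Add(2, -6), 2) = Pow(-4, 2) = 16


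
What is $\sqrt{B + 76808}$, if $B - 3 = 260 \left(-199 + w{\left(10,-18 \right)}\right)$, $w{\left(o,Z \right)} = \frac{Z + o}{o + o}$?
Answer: $\sqrt{24967} \approx 158.01$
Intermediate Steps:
$w{\left(o,Z \right)} = \frac{Z + o}{2 o}$
$B = -51841$ ($B = 3 + 260 \left(-199 + \frac{-18 + 10}{2 \cdot 10}\right) = 3 + 260 \left(-199 + \frac{1}{2} \cdot \frac{1}{10} \left(-8\right)\right) = 3 + 260 \left(-199 - \frac{2}{5}\right) = 3 + 260 \left(- \frac{997}{5}\right) = 3 - 51844 = -51841$)
$\sqrt{B + 76808} = \sqrt{-51841 + 76808} = \sqrt{24967}$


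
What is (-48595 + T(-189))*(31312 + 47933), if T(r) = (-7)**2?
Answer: -3847027770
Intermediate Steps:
T(r) = 49
(-48595 + T(-189))*(31312 + 47933) = (-48595 + 49)*(31312 + 47933) = -48546*79245 = -3847027770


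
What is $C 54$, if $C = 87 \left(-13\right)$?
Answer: $-61074$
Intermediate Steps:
$C = -1131$
$C 54 = \left(-1131\right) 54 = -61074$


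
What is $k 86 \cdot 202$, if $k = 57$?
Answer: $990204$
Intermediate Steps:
$k 86 \cdot 202 = 57 \cdot 86 \cdot 202 = 4902 \cdot 202 = 990204$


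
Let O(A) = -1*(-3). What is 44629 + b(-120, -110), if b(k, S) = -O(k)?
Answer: 44626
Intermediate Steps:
O(A) = 3
b(k, S) = -3 (b(k, S) = -1*3 = -3)
44629 + b(-120, -110) = 44629 - 3 = 44626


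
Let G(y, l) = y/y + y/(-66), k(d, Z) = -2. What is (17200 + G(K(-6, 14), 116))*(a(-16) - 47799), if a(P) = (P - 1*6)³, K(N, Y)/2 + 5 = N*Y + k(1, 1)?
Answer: -33181764628/33 ≈ -1.0055e+9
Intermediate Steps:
K(N, Y) = -14 + 2*N*Y (K(N, Y) = -10 + 2*(N*Y - 2) = -10 + 2*(-2 + N*Y) = -10 + (-4 + 2*N*Y) = -14 + 2*N*Y)
G(y, l) = 1 - y/66 (G(y, l) = 1 + y*(-1/66) = 1 - y/66)
a(P) = (-6 + P)³ (a(P) = (P - 6)³ = (-6 + P)³)
(17200 + G(K(-6, 14), 116))*(a(-16) - 47799) = (17200 + (1 - (-14 + 2*(-6)*14)/66))*((-6 - 16)³ - 47799) = (17200 + (1 - (-14 - 168)/66))*((-22)³ - 47799) = (17200 + (1 - 1/66*(-182)))*(-10648 - 47799) = (17200 + (1 + 91/33))*(-58447) = (17200 + 124/33)*(-58447) = (567724/33)*(-58447) = -33181764628/33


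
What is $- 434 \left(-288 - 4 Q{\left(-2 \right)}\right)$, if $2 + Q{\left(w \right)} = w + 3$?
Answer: $123256$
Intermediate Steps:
$Q{\left(w \right)} = 1 + w$ ($Q{\left(w \right)} = -2 + \left(w + 3\right) = -2 + \left(3 + w\right) = 1 + w$)
$- 434 \left(-288 - 4 Q{\left(-2 \right)}\right) = - 434 \left(-288 - 4 \left(1 - 2\right)\right) = - 434 \left(-288 - -4\right) = - 434 \left(-288 + 4\right) = \left(-434\right) \left(-284\right) = 123256$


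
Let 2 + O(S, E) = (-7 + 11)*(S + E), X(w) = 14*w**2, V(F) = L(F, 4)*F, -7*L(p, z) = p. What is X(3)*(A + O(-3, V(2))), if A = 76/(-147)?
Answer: -14820/7 ≈ -2117.1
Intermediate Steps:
L(p, z) = -p/7
V(F) = -F**2/7 (V(F) = (-F/7)*F = -F**2/7)
O(S, E) = -2 + 4*E + 4*S (O(S, E) = -2 + (-7 + 11)*(S + E) = -2 + 4*(E + S) = -2 + (4*E + 4*S) = -2 + 4*E + 4*S)
A = -76/147 (A = 76*(-1/147) = -76/147 ≈ -0.51701)
X(3)*(A + O(-3, V(2))) = (14*3**2)*(-76/147 + (-2 + 4*(-1/7*2**2) + 4*(-3))) = (14*9)*(-76/147 + (-2 + 4*(-1/7*4) - 12)) = 126*(-76/147 + (-2 + 4*(-4/7) - 12)) = 126*(-76/147 + (-2 - 16/7 - 12)) = 126*(-76/147 - 114/7) = 126*(-2470/147) = -14820/7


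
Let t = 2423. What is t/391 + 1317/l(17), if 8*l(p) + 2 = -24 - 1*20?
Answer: -87133/391 ≈ -222.85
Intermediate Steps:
l(p) = -23/4 (l(p) = -1/4 + (-24 - 1*20)/8 = -1/4 + (-24 - 20)/8 = -1/4 + (1/8)*(-44) = -1/4 - 11/2 = -23/4)
t/391 + 1317/l(17) = 2423/391 + 1317/(-23/4) = 2423*(1/391) + 1317*(-4/23) = 2423/391 - 5268/23 = -87133/391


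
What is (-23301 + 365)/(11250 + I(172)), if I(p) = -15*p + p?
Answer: -11468/4421 ≈ -2.5940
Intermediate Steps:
I(p) = -14*p
(-23301 + 365)/(11250 + I(172)) = (-23301 + 365)/(11250 - 14*172) = -22936/(11250 - 2408) = -22936/8842 = -22936*1/8842 = -11468/4421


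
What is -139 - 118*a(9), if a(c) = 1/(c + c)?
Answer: -1310/9 ≈ -145.56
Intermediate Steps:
a(c) = 1/(2*c)
-139 - 118*a(9) = -139 - 59/9 = -1310/9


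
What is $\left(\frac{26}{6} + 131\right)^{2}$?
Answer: $\frac{164836}{9} \approx 18315.0$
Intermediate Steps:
$\left(\frac{26}{6} + 131\right)^{2} = \left(26 \cdot \frac{1}{6} + 131\right)^{2} = \left(\frac{13}{3} + 131\right)^{2} = \left(\frac{406}{3}\right)^{2} = \frac{164836}{9}$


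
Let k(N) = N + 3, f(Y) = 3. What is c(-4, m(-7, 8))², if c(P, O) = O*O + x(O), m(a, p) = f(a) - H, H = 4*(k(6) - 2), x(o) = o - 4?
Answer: 355216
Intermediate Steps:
x(o) = -4 + o
k(N) = 3 + N
H = 28 (H = 4*((3 + 6) - 2) = 4*(9 - 2) = 4*7 = 28)
m(a, p) = -25 (m(a, p) = 3 - 1*28 = 3 - 28 = -25)
c(P, O) = -4 + O + O² (c(P, O) = O*O + (-4 + O) = O² + (-4 + O) = -4 + O + O²)
c(-4, m(-7, 8))² = (-4 - 25 + (-25)²)² = (-4 - 25 + 625)² = 596² = 355216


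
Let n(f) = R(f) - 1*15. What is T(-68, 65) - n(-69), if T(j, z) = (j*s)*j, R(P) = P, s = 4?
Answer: 18580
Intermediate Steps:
n(f) = -15 + f (n(f) = f - 1*15 = f - 15 = -15 + f)
T(j, z) = 4*j**2 (T(j, z) = (j*4)*j = (4*j)*j = 4*j**2)
T(-68, 65) - n(-69) = 4*(-68)**2 - (-15 - 69) = 4*4624 - 1*(-84) = 18496 + 84 = 18580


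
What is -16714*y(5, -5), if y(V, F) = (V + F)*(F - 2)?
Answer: 0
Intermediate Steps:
y(V, F) = (-2 + F)*(F + V) (y(V, F) = (F + V)*(-2 + F) = (-2 + F)*(F + V))
-16714*y(5, -5) = -16714*((-5)**2 - 2*(-5) - 2*5 - 5*5) = -16714*(25 + 10 - 10 - 25) = -16714*0 = 0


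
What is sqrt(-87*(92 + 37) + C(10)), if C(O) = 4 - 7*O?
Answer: I*sqrt(11289) ≈ 106.25*I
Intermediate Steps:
sqrt(-87*(92 + 37) + C(10)) = sqrt(-87*(92 + 37) + (4 - 7*10)) = sqrt(-87*129 + (4 - 70)) = sqrt(-11223 - 66) = sqrt(-11289) = I*sqrt(11289)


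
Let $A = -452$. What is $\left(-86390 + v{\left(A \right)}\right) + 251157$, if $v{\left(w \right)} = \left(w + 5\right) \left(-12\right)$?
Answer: $170131$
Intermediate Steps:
$v{\left(w \right)} = -60 - 12 w$ ($v{\left(w \right)} = \left(5 + w\right) \left(-12\right) = -60 - 12 w$)
$\left(-86390 + v{\left(A \right)}\right) + 251157 = \left(-86390 - -5364\right) + 251157 = \left(-86390 + \left(-60 + 5424\right)\right) + 251157 = \left(-86390 + 5364\right) + 251157 = -81026 + 251157 = 170131$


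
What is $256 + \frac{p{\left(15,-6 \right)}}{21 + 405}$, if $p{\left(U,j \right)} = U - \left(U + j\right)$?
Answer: $\frac{18177}{71} \approx 256.01$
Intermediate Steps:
$p{\left(U,j \right)} = - j$ ($p{\left(U,j \right)} = U - \left(U + j\right) = - j$)
$256 + \frac{p{\left(15,-6 \right)}}{21 + 405} = 256 + \frac{\left(-1\right) \left(-6\right)}{21 + 405} = 256 + \frac{1}{426} \cdot 6 = 256 + \frac{1}{71} = \frac{18177}{71}$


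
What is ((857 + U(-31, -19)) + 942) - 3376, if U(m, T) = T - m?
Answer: -1565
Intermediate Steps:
((857 + U(-31, -19)) + 942) - 3376 = ((857 + (-19 - 1*(-31))) + 942) - 3376 = ((857 + (-19 + 31)) + 942) - 3376 = ((857 + 12) + 942) - 3376 = (869 + 942) - 3376 = 1811 - 3376 = -1565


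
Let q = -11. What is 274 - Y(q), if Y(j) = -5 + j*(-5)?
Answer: 224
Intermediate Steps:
Y(j) = -5 - 5*j
274 - Y(q) = 274 - (-5 - 5*(-11)) = 274 - (-5 + 55) = 274 - 1*50 = 274 - 50 = 224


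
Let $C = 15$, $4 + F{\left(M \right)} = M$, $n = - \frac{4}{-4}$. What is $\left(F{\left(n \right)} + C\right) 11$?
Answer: $132$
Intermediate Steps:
$n = 1$ ($n = \left(-4\right) \left(- \frac{1}{4}\right) = 1$)
$F{\left(M \right)} = -4 + M$
$\left(F{\left(n \right)} + C\right) 11 = \left(\left(-4 + 1\right) + 15\right) 11 = \left(-3 + 15\right) 11 = 12 \cdot 11 = 132$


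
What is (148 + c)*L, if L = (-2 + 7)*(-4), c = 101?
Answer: -4980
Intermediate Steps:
L = -20 (L = 5*(-4) = -20)
(148 + c)*L = (148 + 101)*(-20) = 249*(-20) = -4980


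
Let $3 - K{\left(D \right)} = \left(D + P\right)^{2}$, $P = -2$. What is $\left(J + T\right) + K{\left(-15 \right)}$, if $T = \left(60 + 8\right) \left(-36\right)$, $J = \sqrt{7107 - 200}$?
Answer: $-2734 + \sqrt{6907} \approx -2650.9$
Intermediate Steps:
$K{\left(D \right)} = 3 - \left(-2 + D\right)^{2}$ ($K{\left(D \right)} = 3 - \left(D - 2\right)^{2} = 3 - \left(-2 + D\right)^{2}$)
$J = \sqrt{6907} \approx 83.108$
$T = -2448$ ($T = 68 \left(-36\right) = -2448$)
$\left(J + T\right) + K{\left(-15 \right)} = \left(\sqrt{6907} - 2448\right) + \left(3 - \left(-2 - 15\right)^{2}\right) = \left(-2448 + \sqrt{6907}\right) + \left(3 - \left(-17\right)^{2}\right) = \left(-2448 + \sqrt{6907}\right) + \left(3 - 289\right) = \left(-2448 + \sqrt{6907}\right) - 286 = -2734 + \sqrt{6907}$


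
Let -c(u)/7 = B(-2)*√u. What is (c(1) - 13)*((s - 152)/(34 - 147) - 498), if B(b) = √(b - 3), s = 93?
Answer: 730795/113 + 393505*I*√5/113 ≈ 6467.2 + 7786.8*I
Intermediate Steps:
B(b) = √(-3 + b)
c(u) = -7*I*√5*√u (c(u) = -7*√(-3 - 2)*√u = -7*√(-5)*√u = -7*I*√5*√u)
(c(1) - 13)*((s - 152)/(34 - 147) - 498) = (-7*I*√5*√1 - 13)*((93 - 152)/(34 - 147) - 498) = (-7*I*√5*1 - 13)*(-59/(-113) - 498) = (-7*I*√5 - 13)*(-59*(-1/113) - 498) = (-13 - 7*I*√5)*(59/113 - 498) = (-13 - 7*I*√5)*(-56215/113) = 730795/113 + 393505*I*√5/113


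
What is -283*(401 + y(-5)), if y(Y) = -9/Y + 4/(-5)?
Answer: -113766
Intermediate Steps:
y(Y) = -⅘ - 9/Y (y(Y) = -9/Y + 4*(-⅕) = -9/Y - ⅘ = -⅘ - 9/Y)
-283*(401 + y(-5)) = -283*(401 + (-⅘ - 9/(-5))) = -283*(401 + (-⅘ - 9*(-⅕))) = -283*(401 + (-⅘ + 9/5)) = -283*(401 + 1) = -283*402 = -113766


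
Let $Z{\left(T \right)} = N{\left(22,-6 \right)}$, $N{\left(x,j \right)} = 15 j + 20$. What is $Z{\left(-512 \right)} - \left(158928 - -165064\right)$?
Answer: $-324062$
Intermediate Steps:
$N{\left(x,j \right)} = 20 + 15 j$
$Z{\left(T \right)} = -70$ ($Z{\left(T \right)} = 20 + 15 \left(-6\right) = 20 - 90 = -70$)
$Z{\left(-512 \right)} - \left(158928 - -165064\right) = -70 - \left(158928 - -165064\right) = -70 - \left(158928 + 165064\right) = -70 - 323992 = -324062$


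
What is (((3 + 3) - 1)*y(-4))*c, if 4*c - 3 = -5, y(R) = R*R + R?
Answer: -30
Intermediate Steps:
y(R) = R + R² (y(R) = R² + R = R + R²)
c = -½ (c = ¾ + (¼)*(-5) = ¾ - 5/4 = -½ ≈ -0.50000)
(((3 + 3) - 1)*y(-4))*c = (((3 + 3) - 1)*(-4*(1 - 4)))*(-½) = ((6 - 1)*(-4*(-3)))*(-½) = (5*12)*(-½) = 60*(-½) = -30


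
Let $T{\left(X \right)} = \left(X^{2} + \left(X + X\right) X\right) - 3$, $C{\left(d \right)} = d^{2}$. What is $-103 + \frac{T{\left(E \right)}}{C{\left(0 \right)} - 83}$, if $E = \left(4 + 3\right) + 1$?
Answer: $- \frac{8738}{83} \approx -105.28$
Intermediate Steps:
$E = 8$ ($E = 7 + 1 = 8$)
$T{\left(X \right)} = -3 + 3 X^{2}$ ($T{\left(X \right)} = \left(X^{2} + 2 X X\right) - 3 = \left(X^{2} + 2 X^{2}\right) - 3 = 3 X^{2} - 3 = -3 + 3 X^{2}$)
$-103 + \frac{T{\left(E \right)}}{C{\left(0 \right)} - 83} = -103 + \frac{-3 + 3 \cdot 8^{2}}{0^{2} - 83} = -103 + \frac{-3 + 3 \cdot 64}{0 - 83} = -103 + \frac{-3 + 192}{-83} = -103 - \frac{189}{83} = - \frac{8738}{83}$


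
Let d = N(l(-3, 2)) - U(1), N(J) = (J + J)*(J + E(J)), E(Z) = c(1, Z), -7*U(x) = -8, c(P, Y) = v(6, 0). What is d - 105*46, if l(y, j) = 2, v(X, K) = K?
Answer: -33762/7 ≈ -4823.1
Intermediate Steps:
c(P, Y) = 0
U(x) = 8/7 (U(x) = -⅐*(-8) = 8/7)
E(Z) = 0
N(J) = 2*J² (N(J) = (J + J)*(J + 0) = (2*J)*J = 2*J²)
d = 48/7 (d = 2*2² - 1*8/7 = 2*4 - 8/7 = 8 - 8/7 = 48/7 ≈ 6.8571)
d - 105*46 = 48/7 - 105*46 = 48/7 - 4830 = -33762/7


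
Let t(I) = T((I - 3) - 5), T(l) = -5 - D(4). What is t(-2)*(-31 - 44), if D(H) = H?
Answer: 675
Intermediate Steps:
T(l) = -9 (T(l) = -5 - 1*4 = -5 - 4 = -9)
t(I) = -9
t(-2)*(-31 - 44) = -9*(-31 - 44) = -9*(-75) = 675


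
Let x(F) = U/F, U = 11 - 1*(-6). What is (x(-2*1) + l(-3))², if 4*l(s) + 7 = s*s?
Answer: 64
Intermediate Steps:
l(s) = -7/4 + s²/4 (l(s) = -7/4 + (s*s)/4 = -7/4 + s²/4)
U = 17 (U = 11 + 6 = 17)
x(F) = 17/F
(x(-2*1) + l(-3))² = (17/((-2*1)) + (-7/4 + (¼)*(-3)²))² = (17/(-2) + (-7/4 + (¼)*9))² = (17*(-½) + (-7/4 + 9/4))² = (-17/2 + ½)² = (-8)² = 64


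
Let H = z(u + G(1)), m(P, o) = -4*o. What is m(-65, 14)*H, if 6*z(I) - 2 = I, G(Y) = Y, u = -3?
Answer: 0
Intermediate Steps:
z(I) = 1/3 + I/6
H = 0 (H = 1/3 + (-3 + 1)/6 = 1/3 + (1/6)*(-2) = 1/3 - 1/3 = 0)
m(-65, 14)*H = -4*14*0 = -56*0 = 0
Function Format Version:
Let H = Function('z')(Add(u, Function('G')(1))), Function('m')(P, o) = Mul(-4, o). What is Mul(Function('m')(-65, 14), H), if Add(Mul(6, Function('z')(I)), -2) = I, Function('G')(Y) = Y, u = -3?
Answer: 0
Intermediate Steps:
Function('z')(I) = Add(Rational(1, 3), Mul(Rational(1, 6), I))
H = 0 (H = Add(Rational(1, 3), Mul(Rational(1, 6), Add(-3, 1))) = Add(Rational(1, 3), Mul(Rational(1, 6), -2)) = Add(Rational(1, 3), Rational(-1, 3)) = 0)
Mul(Function('m')(-65, 14), H) = Mul(Mul(-4, 14), 0) = Mul(-56, 0) = 0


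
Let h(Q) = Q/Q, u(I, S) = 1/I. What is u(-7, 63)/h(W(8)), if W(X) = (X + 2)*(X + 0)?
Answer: -⅐ ≈ -0.14286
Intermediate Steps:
W(X) = X*(2 + X) (W(X) = (2 + X)*X = X*(2 + X))
h(Q) = 1
u(-7, 63)/h(W(8)) = 1/(-7*1) = -⅐*1 = -⅐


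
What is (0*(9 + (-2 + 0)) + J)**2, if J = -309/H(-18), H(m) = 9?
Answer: 10609/9 ≈ 1178.8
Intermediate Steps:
J = -103/3 (J = -309/9 = -309*1/9 = -103/3 ≈ -34.333)
(0*(9 + (-2 + 0)) + J)**2 = (0*(9 + (-2 + 0)) - 103/3)**2 = (0*(9 - 2) - 103/3)**2 = (0*7 - 103/3)**2 = (0 - 103/3)**2 = (-103/3)**2 = 10609/9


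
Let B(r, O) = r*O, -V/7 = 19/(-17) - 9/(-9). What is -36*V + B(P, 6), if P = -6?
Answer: -1116/17 ≈ -65.647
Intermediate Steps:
V = 14/17 (V = -7*(19/(-17) - 9/(-9)) = -7*(19*(-1/17) - 9*(-⅑)) = -7*(-19/17 + 1) = -7*(-2/17) = 14/17 ≈ 0.82353)
B(r, O) = O*r
-36*V + B(P, 6) = -36*14/17 + 6*(-6) = -504/17 - 36 = -1116/17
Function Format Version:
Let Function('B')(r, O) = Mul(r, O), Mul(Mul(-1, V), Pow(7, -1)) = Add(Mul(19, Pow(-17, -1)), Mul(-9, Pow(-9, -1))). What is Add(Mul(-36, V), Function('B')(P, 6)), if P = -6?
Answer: Rational(-1116, 17) ≈ -65.647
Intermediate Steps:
V = Rational(14, 17) (V = Mul(-7, Add(Mul(19, Pow(-17, -1)), Mul(-9, Pow(-9, -1)))) = Mul(-7, Add(Mul(19, Rational(-1, 17)), Mul(-9, Rational(-1, 9)))) = Mul(-7, Add(Rational(-19, 17), 1)) = Mul(-7, Rational(-2, 17)) = Rational(14, 17) ≈ 0.82353)
Function('B')(r, O) = Mul(O, r)
Add(Mul(-36, V), Function('B')(P, 6)) = Add(Mul(-36, Rational(14, 17)), Mul(6, -6)) = Add(Rational(-504, 17), -36) = Rational(-1116, 17)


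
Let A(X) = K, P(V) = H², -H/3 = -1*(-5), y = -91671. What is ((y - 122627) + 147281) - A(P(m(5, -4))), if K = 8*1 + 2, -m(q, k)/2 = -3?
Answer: -67027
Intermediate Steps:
m(q, k) = 6 (m(q, k) = -2*(-3) = 6)
H = -15 (H = -(-3)*(-5) = -3*5 = -15)
K = 10 (K = 8 + 2 = 10)
P(V) = 225 (P(V) = (-15)² = 225)
A(X) = 10
((y - 122627) + 147281) - A(P(m(5, -4))) = ((-91671 - 122627) + 147281) - 1*10 = (-214298 + 147281) - 10 = -67017 - 10 = -67027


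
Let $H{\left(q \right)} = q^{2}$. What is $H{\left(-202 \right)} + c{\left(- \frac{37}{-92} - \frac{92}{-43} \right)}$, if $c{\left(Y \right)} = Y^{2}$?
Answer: $\frac{638681091569}{15649936} \approx 40810.0$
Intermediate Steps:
$H{\left(-202 \right)} + c{\left(- \frac{37}{-92} - \frac{92}{-43} \right)} = \left(-202\right)^{2} + \left(- \frac{37}{-92} - \frac{92}{-43}\right)^{2} = 40804 + \left(\left(-37\right) \left(- \frac{1}{92}\right) - - \frac{92}{43}\right)^{2} = 40804 + \left(\frac{37}{92} + \frac{92}{43}\right)^{2} = 40804 + \left(\frac{10055}{3956}\right)^{2} = 40804 + \frac{101103025}{15649936} = \frac{638681091569}{15649936}$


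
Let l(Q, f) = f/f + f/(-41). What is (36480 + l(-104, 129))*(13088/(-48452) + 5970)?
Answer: 108148258622096/496633 ≈ 2.1776e+8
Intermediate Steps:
l(Q, f) = 1 - f/41 (l(Q, f) = 1 + f*(-1/41) = 1 - f/41)
(36480 + l(-104, 129))*(13088/(-48452) + 5970) = (36480 + (1 - 1/41*129))*(13088/(-48452) + 5970) = (36480 + (1 - 129/41))*(13088*(-1/48452) + 5970) = (36480 - 88/41)*(-3272/12113 + 5970) = (1495592/41)*(72311338/12113) = 108148258622096/496633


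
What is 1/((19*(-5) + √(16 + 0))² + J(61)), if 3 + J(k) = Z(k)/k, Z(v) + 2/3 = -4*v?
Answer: 183/1514140 ≈ 0.00012086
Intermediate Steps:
Z(v) = -⅔ - 4*v
J(k) = -3 + (-⅔ - 4*k)/k
1/((19*(-5) + √(16 + 0))² + J(61)) = 1/((19*(-5) + √(16 + 0))² + (-7 - ⅔/61)) = 1/((-95 + √16)² + (-7 - ⅔*1/61)) = 1/((-95 + 4)² + (-7 - 2/183)) = 1/((-91)² - 1283/183) = 1/(8281 - 1283/183) = 1/(1514140/183) = 183/1514140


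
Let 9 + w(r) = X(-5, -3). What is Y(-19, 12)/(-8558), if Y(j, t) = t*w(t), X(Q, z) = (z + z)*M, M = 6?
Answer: 270/4279 ≈ 0.063099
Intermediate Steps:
X(Q, z) = 12*z (X(Q, z) = (z + z)*6 = (2*z)*6 = 12*z)
w(r) = -45 (w(r) = -9 + 12*(-3) = -9 - 36 = -45)
Y(j, t) = -45*t (Y(j, t) = t*(-45) = -45*t)
Y(-19, 12)/(-8558) = -45*12/(-8558) = -540*(-1/8558) = 270/4279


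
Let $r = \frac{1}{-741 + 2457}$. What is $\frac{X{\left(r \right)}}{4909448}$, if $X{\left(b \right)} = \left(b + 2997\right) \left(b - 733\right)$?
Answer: $- \frac{6468819360431}{14456635509888} \approx -0.44746$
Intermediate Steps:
$r = \frac{1}{1716} \approx 0.00058275$
$X{\left(b \right)} = \left(-733 + b\right) \left(2997 + b\right)$ ($X{\left(b \right)} = \left(2997 + b\right) \left(-733 + b\right) = \left(-733 + b\right) \left(2997 + b\right)$)
$\frac{X{\left(r \right)}}{4909448} = \frac{-2196801 + \left(\frac{1}{1716}\right)^{2} + 2264 \cdot \frac{1}{1716}}{4909448} = \left(-2196801 + \frac{1}{2944656} + \frac{566}{429}\right) \frac{1}{4909448} = \left(- \frac{6468819360431}{2944656}\right) \frac{1}{4909448} = - \frac{6468819360431}{14456635509888}$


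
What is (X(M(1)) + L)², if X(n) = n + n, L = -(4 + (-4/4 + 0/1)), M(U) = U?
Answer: 1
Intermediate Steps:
L = -3 (L = -(4 + (-4*¼ + 0*1)) = -(4 + (-1 + 0)) = -(4 - 1) = -1*3 = -3)
X(n) = 2*n
(X(M(1)) + L)² = (2*1 - 3)² = (2 - 3)² = (-1)² = 1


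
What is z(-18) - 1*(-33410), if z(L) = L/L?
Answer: 33411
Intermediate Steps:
z(L) = 1
z(-18) - 1*(-33410) = 1 - 1*(-33410) = 1 + 33410 = 33411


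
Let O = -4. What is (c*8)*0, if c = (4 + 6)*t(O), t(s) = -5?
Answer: 0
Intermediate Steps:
c = -50 (c = (4 + 6)*(-5) = 10*(-5) = -50)
(c*8)*0 = -50*8*0 = -400*0 = 0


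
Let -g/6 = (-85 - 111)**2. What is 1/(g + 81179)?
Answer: -1/149317 ≈ -6.6972e-6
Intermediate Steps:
g = -230496 (g = -6*(-85 - 111)**2 = -6*(-196)**2 = -6*38416 = -230496)
1/(g + 81179) = 1/(-230496 + 81179) = 1/(-149317) = -1/149317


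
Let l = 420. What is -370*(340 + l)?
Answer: -281200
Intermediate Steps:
-370*(340 + l) = -370*(340 + 420) = -370*760 = -281200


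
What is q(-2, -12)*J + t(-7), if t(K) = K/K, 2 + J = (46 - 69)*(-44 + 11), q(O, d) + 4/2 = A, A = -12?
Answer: -10597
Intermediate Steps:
q(O, d) = -14 (q(O, d) = -2 - 12 = -14)
J = 757 (J = -2 + (46 - 69)*(-44 + 11) = -2 - 23*(-33) = -2 + 759 = 757)
t(K) = 1
q(-2, -12)*J + t(-7) = -14*757 + 1 = -10598 + 1 = -10597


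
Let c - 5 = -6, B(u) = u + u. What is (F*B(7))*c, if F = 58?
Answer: -812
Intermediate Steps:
B(u) = 2*u
c = -1 (c = 5 - 6 = -1)
(F*B(7))*c = (58*(2*7))*(-1) = (58*14)*(-1) = 812*(-1) = -812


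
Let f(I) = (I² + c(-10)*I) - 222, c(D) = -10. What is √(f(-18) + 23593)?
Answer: 5*√955 ≈ 154.52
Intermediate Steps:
f(I) = -222 + I² - 10*I (f(I) = (I² - 10*I) - 222 = -222 + I² - 10*I)
√(f(-18) + 23593) = √((-222 + (-18)² - 10*(-18)) + 23593) = √((-222 + 324 + 180) + 23593) = √(282 + 23593) = √23875 = 5*√955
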